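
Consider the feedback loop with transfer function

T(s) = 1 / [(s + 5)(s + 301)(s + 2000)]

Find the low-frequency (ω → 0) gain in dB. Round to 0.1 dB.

-129.6 dB

T(0) = 1 / (5·301·2000) ≈ 3.3223e-07
20 log₁₀(3.3223e-07) ≈ -129.57 dB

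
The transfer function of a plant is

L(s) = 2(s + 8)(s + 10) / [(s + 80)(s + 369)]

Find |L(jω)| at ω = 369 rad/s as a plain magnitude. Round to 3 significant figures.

1.38

At s = jω = j369:
zero (s+8): 8 + j369 → |·| = √(8²+369²) = √136225 ≈ 369.09, ∠ = arctan(369/8) ≈ 88.76°
zero (s+10): 10 + j369 → |·| = √(10²+369²) = √136261 ≈ 369.14, ∠ = arctan(369/10) ≈ 88.45°
pole (s+80): 80 + j369 → |·| = √(80²+369²) = √142561 ≈ 377.57, ∠ = arctan(369/80) ≈ 77.77°
pole (s+369): 369 + j369 → |·| = √(369²+369²) = √272322 ≈ 521.84, ∠ = arctan(369/369) ≈ 45.00°
|L| = 2 · 1.3625e+05 / 1.9703e+05 ≈ 1.383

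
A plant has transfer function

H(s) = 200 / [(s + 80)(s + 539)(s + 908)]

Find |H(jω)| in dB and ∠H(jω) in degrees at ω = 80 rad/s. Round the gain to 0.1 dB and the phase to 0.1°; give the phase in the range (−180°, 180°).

-109.0 dB, -58.5°

At s = jω = j80:
pole (s+80): 80 + j80 → |·| = √(80²+80²) = √12800 ≈ 113.14, ∠ = arctan(80/80) ≈ 45.00°
pole (s+539): 539 + j80 → |·| = √(539²+80²) = √296921 ≈ 544.9, ∠ = arctan(80/539) ≈ 8.44°
pole (s+908): 908 + j80 → |·| = √(908²+80²) = √830864 ≈ 911.52, ∠ = arctan(80/908) ≈ 5.04°
|H| = 200 / 5.6195e+07 ≈ 3.559e-06
Gain = 20 log₁₀(3.559e-06) ≈ -108.97 dB
∠H = 0.00° − 58.48° = -58.48°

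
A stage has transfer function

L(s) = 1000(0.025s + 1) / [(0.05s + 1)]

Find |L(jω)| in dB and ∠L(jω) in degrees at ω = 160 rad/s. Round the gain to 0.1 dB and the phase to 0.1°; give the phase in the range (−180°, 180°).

At ω = 160 rad/s:
zero (1 + j160·0.025) = 1 + j4 → |·| ≈ 4.1231, ∠ ≈ 75.96°
pole (1 + j160·0.05) = 1 + j8 → |·| ≈ 8.0623, ∠ ≈ 82.87°
|L| = 1000 · 4.1231 / (8.0623) ≈ 511.4
Gain = 20 log₁₀(511.4) ≈ 54.18 dB
∠L = (75.96°) − (82.87°) = -6.91°

54.2 dB, -6.9°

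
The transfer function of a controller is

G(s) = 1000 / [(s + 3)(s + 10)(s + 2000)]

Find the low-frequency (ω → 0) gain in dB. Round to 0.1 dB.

-35.6 dB

G(0) = 1000 / (3·10·2000) ≈ 0.016667
20 log₁₀(0.016667) ≈ -35.56 dB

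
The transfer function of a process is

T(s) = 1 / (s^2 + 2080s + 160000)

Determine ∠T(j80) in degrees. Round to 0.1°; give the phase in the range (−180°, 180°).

-47.3°

Substitute s = j80:
Numerator: 1 = 1 + j0
Denominator: (j80)^2 + 2080(j80) + 160000 = 153600 + j166400
|N| = √(1² + 0²) ≈ 1, ∠N ≈ 0.00°
|D| = √(153600² + 166400²) ≈ 2.2646e+05, ∠D ≈ 47.29°
∠T = 0.00° − 47.29° = -47.29°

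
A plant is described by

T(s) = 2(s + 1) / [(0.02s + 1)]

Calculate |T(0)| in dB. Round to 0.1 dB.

6.0 dB

T(0) = 2 · 1 / 1 = 2
20 log₁₀(2) ≈ 6.02 dB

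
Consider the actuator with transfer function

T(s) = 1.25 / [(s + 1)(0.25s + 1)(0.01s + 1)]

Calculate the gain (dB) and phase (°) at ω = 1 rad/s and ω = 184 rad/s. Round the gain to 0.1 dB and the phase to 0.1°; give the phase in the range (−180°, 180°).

ω = 1: -1.3 dB, -59.6°; ω = 184: -83.0 dB, 120.1°

At ω = 1 rad/s:
pole (1 + j1·1) = 1 + j1 → |·| ≈ 1.4142, ∠ ≈ 45.00°
pole (1 + j1·0.25) = 1 + j0.25 → |·| ≈ 1.0308, ∠ ≈ 14.04°
pole (1 + j1·0.01) = 1 + j0.01 → |·| ≈ 1, ∠ ≈ 0.57°
|T| = 1.25 · 1 / (1.4142 · 1.0308 · 1) ≈ 0.85748
Gain = 20 log₁₀(0.85748) ≈ -1.34 dB
∠T = (0°) − (45.00° + 14.04° + 0.57°) = -59.61°

At ω = 184 rad/s:
pole (1 + j184·1) = 1 + j184 → |·| ≈ 184, ∠ ≈ 89.69°
pole (1 + j184·0.25) = 1 + j46 → |·| ≈ 46.011, ∠ ≈ 88.75°
pole (1 + j184·0.01) = 1 + j1.84 → |·| ≈ 2.0942, ∠ ≈ 61.48°
|T| = 1.25 · 1 / (184 · 46.011 · 2.0942) ≈ 7.0504e-05
Gain = 20 log₁₀(7.0504e-05) ≈ -83.04 dB
∠T = (0°) − (89.69° + 88.75° + 61.48°) = -239.92° ≡ 120.08° (principal value)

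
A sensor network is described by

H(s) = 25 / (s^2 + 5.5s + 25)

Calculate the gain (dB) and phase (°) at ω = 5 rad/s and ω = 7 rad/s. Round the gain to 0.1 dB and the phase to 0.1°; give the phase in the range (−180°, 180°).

At s = jω = j5:
quadratic: (j5)² + 5.5·j5 + 25 = 0 + j27.5 → |·| ≈ 27.5, ∠ ≈ 90.00°
|H| = 25 / 27.5 ≈ 0.90909
Gain = 20 log₁₀(0.90909) ≈ -0.83 dB
∠H = 0.00° − 90.00° = -90.00°

At s = jω = j7:
quadratic: (j7)² + 5.5·j7 + 25 = -24 + j38.5 → |·| ≈ 45.368, ∠ ≈ 121.94°
|H| = 25 / 45.368 ≈ 0.55105
Gain = 20 log₁₀(0.55105) ≈ -5.18 dB
∠H = 0.00° − 121.94° = -121.94°

ω = 5: -0.8 dB, -90.0°; ω = 7: -5.2 dB, -121.9°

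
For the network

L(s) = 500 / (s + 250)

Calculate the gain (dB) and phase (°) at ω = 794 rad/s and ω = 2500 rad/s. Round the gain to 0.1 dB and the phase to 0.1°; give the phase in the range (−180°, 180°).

ω = 794: -4.4 dB, -72.5°; ω = 2500: -14.0 dB, -84.3°

Substitute s = j794:
Numerator: 500 = 500 + j0
Denominator: (j794) + 250 = 250 + j794
|N| = √(500² + 0²) ≈ 500, ∠N ≈ 0.00°
|D| = √(250² + 794²) ≈ 832.43, ∠D ≈ 72.52°
|L| = 500 / 832.43 ≈ 0.60065
Gain = 20 log₁₀(0.60065) ≈ -4.43 dB
∠L = 0.00° − 72.52° = -72.52°

Substitute s = j2500:
Numerator: 500 = 500 + j0
Denominator: (j2500) + 250 = 250 + j2500
|N| = √(500² + 0²) ≈ 500, ∠N ≈ 0.00°
|D| = √(250² + 2500²) ≈ 2512.5, ∠D ≈ 84.29°
|L| = 500 / 2512.5 ≈ 0.199
Gain = 20 log₁₀(0.199) ≈ -14.02 dB
∠L = 0.00° − 84.29° = -84.29°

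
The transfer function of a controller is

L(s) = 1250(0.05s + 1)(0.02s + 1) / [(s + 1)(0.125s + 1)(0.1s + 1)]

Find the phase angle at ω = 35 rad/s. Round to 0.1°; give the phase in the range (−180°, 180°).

At ω = 35 rad/s:
zero (1 + j35·0.05) = 1 + j1.75 → |·| ≈ 2.0156, ∠ ≈ 60.26°
zero (1 + j35·0.02) = 1 + j0.7 → |·| ≈ 1.2207, ∠ ≈ 34.99°
pole (1 + j35·1) = 1 + j35 → |·| ≈ 35.014, ∠ ≈ 88.36°
pole (1 + j35·0.125) = 1 + j4.375 → |·| ≈ 4.4878, ∠ ≈ 77.12°
pole (1 + j35·0.1) = 1 + j3.5 → |·| ≈ 3.6401, ∠ ≈ 74.05°
∠L = (60.26° + 34.99°) − (88.36° + 77.12° + 74.05°) = -144.28°

-144.3°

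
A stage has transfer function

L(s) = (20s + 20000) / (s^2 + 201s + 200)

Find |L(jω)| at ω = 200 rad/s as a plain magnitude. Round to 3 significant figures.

0.361

Substitute s = j200:
Numerator: 20(j200) + 20000 = 20000 + j4000
Denominator: (j200)^2 + 201(j200) + 200 = -39800 + j40200
|N| = √(20000² + 4000²) ≈ 20396, ∠N ≈ 11.31°
|D| = √(39800² + 40200²) ≈ 56569, ∠D ≈ 134.71°
|L| = 20396 / 56569 ≈ 0.36055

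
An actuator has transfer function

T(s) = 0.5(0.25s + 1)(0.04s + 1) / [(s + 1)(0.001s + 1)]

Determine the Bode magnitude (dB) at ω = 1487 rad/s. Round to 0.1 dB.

At ω = 1487 rad/s:
zero (1 + j1487·0.25) = 1 + j371.75 → |·| ≈ 371.75, ∠ ≈ 89.85°
zero (1 + j1487·0.04) = 1 + j59.48 → |·| ≈ 59.488, ∠ ≈ 89.04°
pole (1 + j1487·1) = 1 + j1487 → |·| ≈ 1487, ∠ ≈ 89.96°
pole (1 + j1487·0.001) = 1 + j1.487 → |·| ≈ 1.792, ∠ ≈ 56.08°
|T| = 0.5 · 371.75 · 59.488 / (1487 · 1.792) ≈ 4.1496
Gain = 20 log₁₀(4.1496) ≈ 12.36 dB

12.4 dB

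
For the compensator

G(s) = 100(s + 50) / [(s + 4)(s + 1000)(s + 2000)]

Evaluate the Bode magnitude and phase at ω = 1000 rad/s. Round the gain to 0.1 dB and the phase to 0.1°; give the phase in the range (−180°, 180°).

At s = jω = j1000:
zero (s+50): 50 + j1000 → |·| = √(50²+1000²) = √1002500 ≈ 1001.2, ∠ = arctan(1000/50) ≈ 87.14°
pole (s+4): 4 + j1000 → |·| = √(4²+1000²) = √1000016 ≈ 1000, ∠ = arctan(1000/4) ≈ 89.77°
pole (s+1000): 1000 + j1000 → |·| = √(1000²+1000²) = √2000000 ≈ 1414.2, ∠ = arctan(1000/1000) ≈ 45.00°
pole (s+2000): 2000 + j1000 → |·| = √(2000²+1000²) = √5000000 ≈ 2236.1, ∠ = arctan(1000/2000) ≈ 26.57°
|G| = 100 · 1001.2 / 3.1623e+09 ≈ 3.1661e-05
Gain = 20 log₁₀(3.1661e-05) ≈ -89.99 dB
∠G = 87.14° − 161.34° = -74.20°

-90.0 dB, -74.2°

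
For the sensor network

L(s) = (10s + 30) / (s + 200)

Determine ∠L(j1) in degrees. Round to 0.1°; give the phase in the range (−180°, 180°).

Substitute s = j1:
Numerator: 10(j1) + 30 = 30 + j10
Denominator: (j1) + 200 = 200 + j1
|N| = √(30² + 10²) ≈ 31.623, ∠N ≈ 18.43°
|D| = √(200² + 1²) ≈ 200, ∠D ≈ 0.29°
∠L = 18.43° − 0.29° = 18.14°

18.1°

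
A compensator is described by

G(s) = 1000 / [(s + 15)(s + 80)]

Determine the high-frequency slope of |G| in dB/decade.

Each pole contributes −20 dB/decade at high frequency; each zero contributes +20 dB/decade.
Net: 0 zero(s) − 2 pole(s) → -40 dB/decade.

-40 dB/decade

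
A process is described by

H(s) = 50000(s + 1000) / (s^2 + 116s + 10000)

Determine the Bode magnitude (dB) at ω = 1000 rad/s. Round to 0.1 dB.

37.0 dB

At s = jω = j1000:
zero (s+1000): 1000 + j1000 → |·| = √(1000²+1000²) = √2000000 ≈ 1414.2, ∠ = arctan(1000/1000) ≈ 45.00°
quadratic: (j1000)² + 116·j1000 + 10000 = -990000 + j116000 → |·| ≈ 9.9677e+05, ∠ ≈ 173.32°
|H| = 50000 · 1414.2 / 9.9677e+05 ≈ 70.939
Gain = 20 log₁₀(70.939) ≈ 37.02 dB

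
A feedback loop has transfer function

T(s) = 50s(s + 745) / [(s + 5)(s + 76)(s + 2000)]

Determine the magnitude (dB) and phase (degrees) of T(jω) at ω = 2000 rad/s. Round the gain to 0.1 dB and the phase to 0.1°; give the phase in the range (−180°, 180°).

-34.5 dB, -63.1°

At s = jω = j2000:
zero (s+745): 745 + j2000 → |·| = √(745²+2000²) = √4555025 ≈ 2134.3, ∠ = arctan(2000/745) ≈ 69.57°
zero at origin: s = j2000 → |·| = 2000, ∠ = 90.00°
pole (s+5): 5 + j2000 → |·| = √(5²+2000²) = √4000025 ≈ 2000, ∠ = arctan(2000/5) ≈ 89.86°
pole (s+76): 76 + j2000 → |·| = √(76²+2000²) = √4005776 ≈ 2001.4, ∠ = arctan(2000/76) ≈ 87.82°
pole (s+2000): 2000 + j2000 → |·| = √(2000²+2000²) = √8000000 ≈ 2828.4, ∠ = arctan(2000/2000) ≈ 45.00°
|T| = 50 · 4.2686e+06 / 1.1322e+10 ≈ 0.018851
Gain = 20 log₁₀(0.018851) ≈ -34.49 dB
∠T = 159.57° − 222.68° = -63.11°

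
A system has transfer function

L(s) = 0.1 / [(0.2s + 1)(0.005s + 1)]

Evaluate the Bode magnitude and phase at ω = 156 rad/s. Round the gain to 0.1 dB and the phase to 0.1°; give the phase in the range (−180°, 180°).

-52.0 dB, -126.1°

At ω = 156 rad/s:
pole (1 + j156·0.2) = 1 + j31.2 → |·| ≈ 31.216, ∠ ≈ 88.16°
pole (1 + j156·0.005) = 1 + j0.78 → |·| ≈ 1.2682, ∠ ≈ 37.95°
|L| = 0.1 · 1 / (31.216 · 1.2682) ≈ 0.002526
Gain = 20 log₁₀(0.002526) ≈ -51.95 dB
∠L = (0°) − (88.16° + 37.95°) = -126.11°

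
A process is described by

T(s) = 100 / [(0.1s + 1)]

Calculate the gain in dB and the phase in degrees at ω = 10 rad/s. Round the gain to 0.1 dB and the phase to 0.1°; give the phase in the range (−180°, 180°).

37.0 dB, -45.0°

At ω = 10 rad/s:
pole (1 + j10·0.1) = 1 + j1 → |·| ≈ 1.4142, ∠ ≈ 45.00°
|T| = 100 · 1 / (1.4142) ≈ 70.711
Gain = 20 log₁₀(70.711) ≈ 36.99 dB
∠T = (0°) − (45.00°) = -45.00°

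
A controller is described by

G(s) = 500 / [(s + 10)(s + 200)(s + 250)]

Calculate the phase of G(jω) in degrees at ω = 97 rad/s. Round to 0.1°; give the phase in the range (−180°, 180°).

-131.2°

At s = jω = j97:
pole (s+10): 10 + j97 → |·| = √(10²+97²) = √9509 ≈ 97.514, ∠ = arctan(97/10) ≈ 84.11°
pole (s+200): 200 + j97 → |·| = √(200²+97²) = √49409 ≈ 222.28, ∠ = arctan(97/200) ≈ 25.87°
pole (s+250): 250 + j97 → |·| = √(250²+97²) = √71909 ≈ 268.16, ∠ = arctan(97/250) ≈ 21.21°
∠G = 0.00° − 131.19° = -131.19°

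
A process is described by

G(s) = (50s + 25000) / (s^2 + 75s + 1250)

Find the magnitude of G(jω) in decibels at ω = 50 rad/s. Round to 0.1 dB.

Substitute s = j50:
Numerator: 50(j50) + 25000 = 25000 + j2500
Denominator: (j50)^2 + 75(j50) + 1250 = -1250 + j3750
|N| = √(25000² + 2500²) ≈ 25125, ∠N ≈ 5.71°
|D| = √(1250² + 3750²) ≈ 3952.8, ∠D ≈ 108.43°
|G| = 25125 / 3952.8 ≈ 6.3563
Gain = 20 log₁₀(6.3563) ≈ 16.06 dB

16.1 dB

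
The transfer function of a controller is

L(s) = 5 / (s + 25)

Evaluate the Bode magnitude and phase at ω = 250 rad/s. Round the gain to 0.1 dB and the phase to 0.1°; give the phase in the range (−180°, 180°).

-34.0 dB, -84.3°

Substitute s = j250:
Numerator: 5 = 5 + j0
Denominator: (j250) + 25 = 25 + j250
|N| = √(5² + 0²) ≈ 5, ∠N ≈ 0.00°
|D| = √(25² + 250²) ≈ 251.25, ∠D ≈ 84.29°
|L| = 5 / 251.25 ≈ 0.0199
Gain = 20 log₁₀(0.0199) ≈ -34.02 dB
∠L = 0.00° − 84.29° = -84.29°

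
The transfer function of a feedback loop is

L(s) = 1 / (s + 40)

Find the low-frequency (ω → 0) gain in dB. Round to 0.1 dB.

-32.0 dB

L(0) = 1 / 40 = 0.025
20 log₁₀(0.025) ≈ -32.04 dB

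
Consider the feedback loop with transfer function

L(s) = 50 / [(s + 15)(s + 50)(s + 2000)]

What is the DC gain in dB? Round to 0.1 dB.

-89.5 dB

L(0) = 50 / (15·50·2000) ≈ 3.3333e-05
20 log₁₀(3.3333e-05) ≈ -89.54 dB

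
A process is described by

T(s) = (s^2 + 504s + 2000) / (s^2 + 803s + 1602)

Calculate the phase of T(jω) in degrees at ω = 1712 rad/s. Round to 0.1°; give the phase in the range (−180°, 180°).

Substitute s = j1712:
Numerator: (j1712)^2 + 504(j1712) + 2000 = -2928944 + j862848
Denominator: (j1712)^2 + 803(j1712) + 1602 = -2929342 + j1374736
|N| = √(2928944² + 862848²) ≈ 3.0534e+06, ∠N ≈ 163.59°
|D| = √(2929342² + 1374736²) ≈ 3.2359e+06, ∠D ≈ 154.86°
∠T = 163.59° − 154.86° = 8.73°

8.7°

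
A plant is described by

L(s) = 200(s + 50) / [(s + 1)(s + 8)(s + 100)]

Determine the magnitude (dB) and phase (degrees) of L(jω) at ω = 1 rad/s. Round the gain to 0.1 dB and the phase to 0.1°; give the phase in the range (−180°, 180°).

18.9 dB, -51.6°

At s = jω = j1:
zero (s+50): 50 + j1 → |·| = √(50²+1²) = √2501 ≈ 50.01, ∠ = arctan(1/50) ≈ 1.15°
pole (s+1): 1 + j1 → |·| = √(1²+1²) = √2 ≈ 1.4142, ∠ = arctan(1/1) ≈ 45.00°
pole (s+8): 8 + j1 → |·| = √(8²+1²) = √65 ≈ 8.0623, ∠ = arctan(1/8) ≈ 7.13°
pole (s+100): 100 + j1 → |·| = √(100²+1²) = √10001 ≈ 100, ∠ = arctan(1/100) ≈ 0.57°
|L| = 200 · 50.01 / 1140.2 ≈ 8.7721
Gain = 20 log₁₀(8.7721) ≈ 18.86 dB
∠L = 1.15° − 52.70° = -51.55°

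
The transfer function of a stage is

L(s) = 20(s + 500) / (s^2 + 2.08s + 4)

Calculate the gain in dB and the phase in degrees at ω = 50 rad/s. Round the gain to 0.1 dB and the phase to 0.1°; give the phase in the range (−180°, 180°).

12.1 dB, -171.9°

At s = jω = j50:
zero (s+500): 500 + j50 → |·| = √(500²+50²) = √252500 ≈ 502.49, ∠ = arctan(50/500) ≈ 5.71°
quadratic: (j50)² + 2.08·j50 + 4 = -2496 + j104 → |·| ≈ 2498.2, ∠ ≈ 177.61°
|L| = 20 · 502.49 / 2498.2 ≈ 4.0228
Gain = 20 log₁₀(4.0228) ≈ 12.09 dB
∠L = 5.71° − 177.61° = -171.90°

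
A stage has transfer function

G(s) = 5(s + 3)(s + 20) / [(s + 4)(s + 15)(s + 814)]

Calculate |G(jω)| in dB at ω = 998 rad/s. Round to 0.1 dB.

At s = jω = j998:
zero (s+3): 3 + j998 → |·| = √(3²+998²) = √996013 ≈ 998, ∠ = arctan(998/3) ≈ 89.83°
zero (s+20): 20 + j998 → |·| = √(20²+998²) = √996404 ≈ 998.2, ∠ = arctan(998/20) ≈ 88.85°
pole (s+4): 4 + j998 → |·| = √(4²+998²) = √996020 ≈ 998.01, ∠ = arctan(998/4) ≈ 89.77°
pole (s+15): 15 + j998 → |·| = √(15²+998²) = √996229 ≈ 998.11, ∠ = arctan(998/15) ≈ 89.14°
pole (s+814): 814 + j998 → |·| = √(814²+998²) = √1658600 ≈ 1287.9, ∠ = arctan(998/814) ≈ 50.80°
|G| = 5 · 9.962e+05 / 1.2829e+09 ≈ 0.0038826
Gain = 20 log₁₀(0.0038826) ≈ -48.22 dB

-48.2 dB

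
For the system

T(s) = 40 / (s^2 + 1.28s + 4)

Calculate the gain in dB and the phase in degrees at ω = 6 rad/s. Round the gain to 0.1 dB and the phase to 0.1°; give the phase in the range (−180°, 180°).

At s = jω = j6:
quadratic: (j6)² + 1.28·j6 + 4 = -32 + j7.68 → |·| ≈ 32.909, ∠ ≈ 166.50°
|T| = 40 / 32.909 ≈ 1.2155
Gain = 20 log₁₀(1.2155) ≈ 1.70 dB
∠T = 0.00° − 166.50° = -166.50°

1.7 dB, -166.5°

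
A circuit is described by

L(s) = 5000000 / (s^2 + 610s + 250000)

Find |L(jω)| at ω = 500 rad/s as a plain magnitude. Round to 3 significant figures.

At s = jω = j500:
quadratic: (j500)² + 610·j500 + 250000 = 0 + j305000 → |·| ≈ 3.05e+05, ∠ ≈ 90.00°
|L| = 5000000 / 3.05e+05 ≈ 16.393

16.4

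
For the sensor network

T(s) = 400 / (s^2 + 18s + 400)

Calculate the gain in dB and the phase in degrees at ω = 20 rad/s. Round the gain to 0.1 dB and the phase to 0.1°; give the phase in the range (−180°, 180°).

At s = jω = j20:
quadratic: (j20)² + 18·j20 + 400 = 0 + j360 → |·| ≈ 360, ∠ ≈ 90.00°
|T| = 400 / 360 ≈ 1.1111
Gain = 20 log₁₀(1.1111) ≈ 0.92 dB
∠T = 0.00° − 90.00° = -90.00°

0.9 dB, -90.0°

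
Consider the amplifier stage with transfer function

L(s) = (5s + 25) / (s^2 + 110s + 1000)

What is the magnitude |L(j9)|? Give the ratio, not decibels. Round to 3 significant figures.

0.0381

Substitute s = j9:
Numerator: 5(j9) + 25 = 25 + j45
Denominator: (j9)^2 + 110(j9) + 1000 = 919 + j990
|N| = √(25² + 45²) ≈ 51.478, ∠N ≈ 60.95°
|D| = √(919² + 990²) ≈ 1350.8, ∠D ≈ 47.13°
|L| = 51.478 / 1350.8 ≈ 0.038109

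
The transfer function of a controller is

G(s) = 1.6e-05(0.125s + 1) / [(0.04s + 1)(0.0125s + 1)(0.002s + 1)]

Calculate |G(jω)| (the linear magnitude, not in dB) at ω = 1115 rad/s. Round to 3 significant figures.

At ω = 1115 rad/s:
zero (1 + j1115·0.125) = 1 + j139.375 → |·| ≈ 139.38, ∠ ≈ 89.59°
pole (1 + j1115·0.04) = 1 + j44.6 → |·| ≈ 44.611, ∠ ≈ 88.72°
pole (1 + j1115·0.0125) = 1 + j13.9375 → |·| ≈ 13.973, ∠ ≈ 85.90°
pole (1 + j1115·0.002) = 1 + j2.23 → |·| ≈ 2.444, ∠ ≈ 65.85°
|G| = 1.6e-05 · 139.38 / (44.611 · 13.973 · 2.444) ≈ 1.4638e-06

1.46e-06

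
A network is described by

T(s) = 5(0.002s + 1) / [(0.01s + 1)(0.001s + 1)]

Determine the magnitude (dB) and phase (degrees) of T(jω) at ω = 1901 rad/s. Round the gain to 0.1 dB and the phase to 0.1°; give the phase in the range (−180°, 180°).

-6.4 dB, -74.0°

At ω = 1901 rad/s:
zero (1 + j1901·0.002) = 1 + j3.802 → |·| ≈ 3.9313, ∠ ≈ 75.26°
pole (1 + j1901·0.01) = 1 + j19.01 → |·| ≈ 19.036, ∠ ≈ 86.99°
pole (1 + j1901·0.001) = 1 + j1.901 → |·| ≈ 2.148, ∠ ≈ 62.25°
|T| = 5 · 3.9313 / (19.036 · 2.148) ≈ 0.48072
Gain = 20 log₁₀(0.48072) ≈ -6.36 dB
∠T = (75.26°) − (86.99° + 62.25°) = -73.98°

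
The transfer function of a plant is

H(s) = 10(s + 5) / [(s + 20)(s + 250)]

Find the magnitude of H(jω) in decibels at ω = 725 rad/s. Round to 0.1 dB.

-37.7 dB

At s = jω = j725:
zero (s+5): 5 + j725 → |·| = √(5²+725²) = √525650 ≈ 725.02, ∠ = arctan(725/5) ≈ 89.60°
pole (s+20): 20 + j725 → |·| = √(20²+725²) = √526025 ≈ 725.28, ∠ = arctan(725/20) ≈ 88.42°
pole (s+250): 250 + j725 → |·| = √(250²+725²) = √588125 ≈ 766.89, ∠ = arctan(725/250) ≈ 70.97°
|H| = 10 · 725.02 / 5.5621e+05 ≈ 0.013035
Gain = 20 log₁₀(0.013035) ≈ -37.70 dB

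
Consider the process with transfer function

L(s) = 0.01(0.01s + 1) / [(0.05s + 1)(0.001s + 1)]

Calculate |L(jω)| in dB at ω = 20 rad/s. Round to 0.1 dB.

At ω = 20 rad/s:
zero (1 + j20·0.01) = 1 + j0.2 → |·| ≈ 1.0198, ∠ ≈ 11.31°
pole (1 + j20·0.05) = 1 + j1 → |·| ≈ 1.4142, ∠ ≈ 45.00°
pole (1 + j20·0.001) = 1 + j0.02 → |·| ≈ 1.0002, ∠ ≈ 1.15°
|L| = 0.01 · 1.0198 / (1.4142 · 1.0002) ≈ 0.0072097
Gain = 20 log₁₀(0.0072097) ≈ -42.84 dB

-42.8 dB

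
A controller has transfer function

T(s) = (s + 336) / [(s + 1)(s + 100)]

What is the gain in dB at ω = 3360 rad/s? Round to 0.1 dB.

-70.5 dB

At s = jω = j3360:
zero (s+336): 336 + j3360 → |·| = √(336²+3360²) = √11402496 ≈ 3376.8, ∠ = arctan(3360/336) ≈ 84.29°
pole (s+1): 1 + j3360 → |·| = √(1²+3360²) = √11289601 ≈ 3360, ∠ = arctan(3360/1) ≈ 89.98°
pole (s+100): 100 + j3360 → |·| = √(100²+3360²) = √11299600 ≈ 3361.5, ∠ = arctan(3360/100) ≈ 88.30°
|T| = 1 · 3376.8 / 1.1295e+07 ≈ 0.00029896
Gain = 20 log₁₀(0.00029896) ≈ -70.49 dB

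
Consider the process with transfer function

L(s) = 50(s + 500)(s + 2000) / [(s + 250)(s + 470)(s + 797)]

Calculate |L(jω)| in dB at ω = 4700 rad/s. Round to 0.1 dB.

-38.9 dB

At s = jω = j4700:
zero (s+500): 500 + j4700 → |·| = √(500²+4700²) = √22340000 ≈ 4726.5, ∠ = arctan(4700/500) ≈ 83.93°
zero (s+2000): 2000 + j4700 → |·| = √(2000²+4700²) = √26090000 ≈ 5107.8, ∠ = arctan(4700/2000) ≈ 66.95°
pole (s+250): 250 + j4700 → |·| = √(250²+4700²) = √22152500 ≈ 4706.6, ∠ = arctan(4700/250) ≈ 86.96°
pole (s+470): 470 + j4700 → |·| = √(470²+4700²) = √22310900 ≈ 4723.4, ∠ = arctan(4700/470) ≈ 84.29°
pole (s+797): 797 + j4700 → |·| = √(797²+4700²) = √22725209 ≈ 4767.1, ∠ = arctan(4700/797) ≈ 80.38°
|L| = 50 · 2.4142e+07 / 1.0598e+11 ≈ 0.01139
Gain = 20 log₁₀(0.01139) ≈ -38.87 dB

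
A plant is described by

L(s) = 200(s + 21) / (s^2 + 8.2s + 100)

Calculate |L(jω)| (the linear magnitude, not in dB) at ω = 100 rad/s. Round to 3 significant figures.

2.06

At s = jω = j100:
zero (s+21): 21 + j100 → |·| = √(21²+100²) = √10441 ≈ 102.18, ∠ = arctan(100/21) ≈ 78.14°
quadratic: (j100)² + 8.2·j100 + 100 = -9900 + j820 → |·| ≈ 9933.9, ∠ ≈ 175.27°
|L| = 200 · 102.18 / 9933.9 ≈ 2.0572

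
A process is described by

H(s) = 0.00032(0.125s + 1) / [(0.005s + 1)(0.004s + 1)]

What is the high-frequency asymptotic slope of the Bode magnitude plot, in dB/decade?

Each pole contributes −20 dB/decade at high frequency; each zero contributes +20 dB/decade.
Net: 1 zero(s) − 2 pole(s) → -20 dB/decade.

-20 dB/decade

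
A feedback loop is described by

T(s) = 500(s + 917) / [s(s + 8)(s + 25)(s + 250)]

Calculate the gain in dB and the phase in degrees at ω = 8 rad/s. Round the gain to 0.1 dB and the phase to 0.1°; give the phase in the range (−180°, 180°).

-2.3 dB, -154.1°

At s = jω = j8:
zero (s+917): 917 + j8 → |·| = √(917²+8²) = √840953 ≈ 917.03, ∠ = arctan(8/917) ≈ 0.50°
pole (s+8): 8 + j8 → |·| = √(8²+8²) = √128 ≈ 11.314, ∠ = arctan(8/8) ≈ 45.00°
pole (s+25): 25 + j8 → |·| = √(25²+8²) = √689 ≈ 26.249, ∠ = arctan(8/25) ≈ 17.74°
pole (s+250): 250 + j8 → |·| = √(250²+8²) = √62564 ≈ 250.13, ∠ = arctan(8/250) ≈ 1.83°
pole at origin: |s| = 8, ∠ = 90.00° (in denominator)
|T| = 500 · 917.03 / 5.9427e+05 ≈ 0.77156
Gain = 20 log₁₀(0.77156) ≈ -2.25 dB
∠T = 0.50° − 154.57° = -154.07°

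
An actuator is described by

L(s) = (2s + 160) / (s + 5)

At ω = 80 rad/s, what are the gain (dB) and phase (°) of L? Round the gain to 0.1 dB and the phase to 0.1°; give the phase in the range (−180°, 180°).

Substitute s = j80:
Numerator: 2(j80) + 160 = 160 + j160
Denominator: (j80) + 5 = 5 + j80
|N| = √(160² + 160²) ≈ 226.27, ∠N ≈ 45.00°
|D| = √(5² + 80²) ≈ 80.156, ∠D ≈ 86.42°
|L| = 226.27 / 80.156 ≈ 2.8229
Gain = 20 log₁₀(2.8229) ≈ 9.01 dB
∠L = 45.00° − 86.42° = -41.42°

9.0 dB, -41.4°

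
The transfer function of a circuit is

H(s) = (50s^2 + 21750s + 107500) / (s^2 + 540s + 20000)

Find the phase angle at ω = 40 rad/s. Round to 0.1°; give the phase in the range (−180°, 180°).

Substitute s = j40:
Numerator: 50(j40)^2 + 21750(j40) + 107500 = 27500 + j870000
Denominator: (j40)^2 + 540(j40) + 20000 = 18400 + j21600
|N| = √(27500² + 870000²) ≈ 8.7043e+05, ∠N ≈ 88.19°
|D| = √(18400² + 21600²) ≈ 28375, ∠D ≈ 49.57°
∠H = 88.19° − 49.57° = 38.62°

38.6°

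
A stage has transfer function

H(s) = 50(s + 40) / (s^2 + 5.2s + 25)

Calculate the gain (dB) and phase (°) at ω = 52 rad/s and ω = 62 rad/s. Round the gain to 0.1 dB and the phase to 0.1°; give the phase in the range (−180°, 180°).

At s = jω = j52:
zero (s+40): 40 + j52 → |·| = √(40²+52²) = √4304 ≈ 65.605, ∠ = arctan(52/40) ≈ 52.43°
quadratic: (j52)² + 5.2·j52 + 25 = -2679 + j270.4 → |·| ≈ 2692.6, ∠ ≈ 174.24°
|H| = 50 · 65.605 / 2692.6 ≈ 1.2182
Gain = 20 log₁₀(1.2182) ≈ 1.71 dB
∠H = 52.43° − 174.24° = -121.81°

At s = jω = j62:
zero (s+40): 40 + j62 → |·| = √(40²+62²) = √5444 ≈ 73.783, ∠ = arctan(62/40) ≈ 57.17°
quadratic: (j62)² + 5.2·j62 + 25 = -3819 + j322.4 → |·| ≈ 3832.6, ∠ ≈ 175.17°
|H| = 50 · 73.783 / 3832.6 ≈ 0.96257
Gain = 20 log₁₀(0.96257) ≈ -0.33 dB
∠H = 57.17° − 175.17° = -118.00°

ω = 52: 1.7 dB, -121.8°; ω = 62: -0.3 dB, -118.0°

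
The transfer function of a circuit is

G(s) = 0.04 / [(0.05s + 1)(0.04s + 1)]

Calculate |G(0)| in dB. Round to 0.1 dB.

G(0) = 0.04 · 1 / 1 = 0.04
20 log₁₀(0.04) ≈ -27.96 dB

-28.0 dB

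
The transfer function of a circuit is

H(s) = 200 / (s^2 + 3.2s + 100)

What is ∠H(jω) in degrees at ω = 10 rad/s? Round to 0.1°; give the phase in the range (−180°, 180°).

-90.0°

At s = jω = j10:
quadratic: (j10)² + 3.2·j10 + 100 = 0 + j32 → |·| ≈ 32, ∠ ≈ 90.00°
∠H = 0.00° − 90.00° = -90.00°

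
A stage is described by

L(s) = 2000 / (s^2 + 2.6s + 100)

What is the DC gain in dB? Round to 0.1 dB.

L(0) = 2000 / 100 = 20
20 log₁₀(20) ≈ 26.02 dB

26.0 dB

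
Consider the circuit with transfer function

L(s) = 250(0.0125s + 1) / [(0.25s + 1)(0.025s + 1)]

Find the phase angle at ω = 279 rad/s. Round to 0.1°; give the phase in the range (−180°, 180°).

-97.0°

At ω = 279 rad/s:
zero (1 + j279·0.0125) = 1 + j3.4875 → |·| ≈ 3.628, ∠ ≈ 74.00°
pole (1 + j279·0.25) = 1 + j69.75 → |·| ≈ 69.757, ∠ ≈ 89.18°
pole (1 + j279·0.025) = 1 + j6.975 → |·| ≈ 7.0463, ∠ ≈ 81.84°
∠L = (74.00°) − (89.18° + 81.84°) = -97.02°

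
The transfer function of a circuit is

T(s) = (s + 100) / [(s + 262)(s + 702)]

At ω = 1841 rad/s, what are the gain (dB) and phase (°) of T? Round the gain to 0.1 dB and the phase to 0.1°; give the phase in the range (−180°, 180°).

At s = jω = j1841:
zero (s+100): 100 + j1841 → |·| = √(100²+1841²) = √3399281 ≈ 1843.7, ∠ = arctan(1841/100) ≈ 86.89°
pole (s+262): 262 + j1841 → |·| = √(262²+1841²) = √3457925 ≈ 1859.5, ∠ = arctan(1841/262) ≈ 81.90°
pole (s+702): 702 + j1841 → |·| = √(702²+1841²) = √3882085 ≈ 1970.3, ∠ = arctan(1841/702) ≈ 69.13°
|T| = 1 · 1843.7 / 3.6638e+06 ≈ 0.00050322
Gain = 20 log₁₀(0.00050322) ≈ -65.96 dB
∠T = 86.89° − 151.03° = -64.14°

-66.0 dB, -64.1°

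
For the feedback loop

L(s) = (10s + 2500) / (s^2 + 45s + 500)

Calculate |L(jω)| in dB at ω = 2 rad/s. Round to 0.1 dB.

13.9 dB

Substitute s = j2:
Numerator: 10(j2) + 2500 = 2500 + j20
Denominator: (j2)^2 + 45(j2) + 500 = 496 + j90
|N| = √(2500² + 20²) ≈ 2500.1, ∠N ≈ 0.46°
|D| = √(496² + 90²) ≈ 504.1, ∠D ≈ 10.28°
|L| = 2500.1 / 504.1 ≈ 4.9595
Gain = 20 log₁₀(4.9595) ≈ 13.91 dB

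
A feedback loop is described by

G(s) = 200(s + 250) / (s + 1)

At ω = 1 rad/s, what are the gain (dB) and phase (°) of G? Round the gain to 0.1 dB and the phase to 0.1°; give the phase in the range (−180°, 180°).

91.0 dB, -44.8°

At s = jω = j1:
zero (s+250): 250 + j1 → |·| = √(250²+1²) = √62501 ≈ 250, ∠ = arctan(1/250) ≈ 0.23°
pole (s+1): 1 + j1 → |·| = √(1²+1²) = √2 ≈ 1.4142, ∠ = arctan(1/1) ≈ 45.00°
|G| = 200 · 250 / 1.4142 ≈ 35356
Gain = 20 log₁₀(35356) ≈ 90.97 dB
∠G = 0.23° − 45.00° = -44.77°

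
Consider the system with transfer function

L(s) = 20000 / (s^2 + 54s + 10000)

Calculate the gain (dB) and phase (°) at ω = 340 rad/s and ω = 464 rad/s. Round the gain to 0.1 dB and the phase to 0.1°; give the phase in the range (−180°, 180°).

ω = 340: -14.6 dB, -170.1°; ω = 464: -20.3 dB, -173.0°

At s = jω = j340:
quadratic: (j340)² + 54·j340 + 10000 = -105600 + j18360 → |·| ≈ 1.0718e+05, ∠ ≈ 170.14°
|L| = 20000 / 1.0718e+05 ≈ 0.1866
Gain = 20 log₁₀(0.1866) ≈ -14.58 dB
∠L = 0.00° − 170.14° = -170.14°

At s = jω = j464:
quadratic: (j464)² + 54·j464 + 10000 = -205296 + j25056 → |·| ≈ 2.0682e+05, ∠ ≈ 173.04°
|L| = 20000 / 2.0682e+05 ≈ 0.096702
Gain = 20 log₁₀(0.096702) ≈ -20.29 dB
∠L = 0.00° − 173.04° = -173.04°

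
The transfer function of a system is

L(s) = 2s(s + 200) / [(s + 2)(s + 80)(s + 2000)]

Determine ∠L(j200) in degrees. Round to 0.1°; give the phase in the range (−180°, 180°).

-28.3°

At s = jω = j200:
zero (s+200): 200 + j200 → |·| = √(200²+200²) = √80000 ≈ 282.84, ∠ = arctan(200/200) ≈ 45.00°
zero at origin: s = j200 → |·| = 200, ∠ = 90.00°
pole (s+2): 2 + j200 → |·| = √(2²+200²) = √40004 ≈ 200.01, ∠ = arctan(200/2) ≈ 89.43°
pole (s+80): 80 + j200 → |·| = √(80²+200²) = √46400 ≈ 215.41, ∠ = arctan(200/80) ≈ 68.20°
pole (s+2000): 2000 + j200 → |·| = √(2000²+200²) = √4040000 ≈ 2010, ∠ = arctan(200/2000) ≈ 5.71°
∠L = 135.00° − 163.34° = -28.34°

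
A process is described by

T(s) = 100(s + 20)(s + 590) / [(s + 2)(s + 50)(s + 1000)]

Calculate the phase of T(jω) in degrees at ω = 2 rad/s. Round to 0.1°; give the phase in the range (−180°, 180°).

-41.5°

At s = jω = j2:
zero (s+20): 20 + j2 → |·| = √(20²+2²) = √404 ≈ 20.1, ∠ = arctan(2/20) ≈ 5.71°
zero (s+590): 590 + j2 → |·| = √(590²+2²) = √348104 ≈ 590, ∠ = arctan(2/590) ≈ 0.19°
pole (s+2): 2 + j2 → |·| = √(2²+2²) = √8 ≈ 2.8284, ∠ = arctan(2/2) ≈ 45.00°
pole (s+50): 50 + j2 → |·| = √(50²+2²) = √2504 ≈ 50.04, ∠ = arctan(2/50) ≈ 2.29°
pole (s+1000): 1000 + j2 → |·| = √(1000²+2²) = √1000004 ≈ 1000, ∠ = arctan(2/1000) ≈ 0.11°
∠T = 5.90° − 47.40° = -41.50°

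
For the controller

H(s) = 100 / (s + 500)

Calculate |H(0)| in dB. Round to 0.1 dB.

-14.0 dB

H(0) = 100 / 500 = 0.2
20 log₁₀(0.2) ≈ -13.98 dB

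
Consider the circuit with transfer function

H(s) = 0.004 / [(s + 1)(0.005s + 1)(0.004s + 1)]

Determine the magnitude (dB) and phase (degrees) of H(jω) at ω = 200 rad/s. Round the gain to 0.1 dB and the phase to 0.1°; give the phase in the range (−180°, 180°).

At ω = 200 rad/s:
pole (1 + j200·1) = 1 + j200 → |·| ≈ 200, ∠ ≈ 89.71°
pole (1 + j200·0.005) = 1 + j1 → |·| ≈ 1.4142, ∠ ≈ 45.00°
pole (1 + j200·0.004) = 1 + j0.8 → |·| ≈ 1.2806, ∠ ≈ 38.66°
|H| = 0.004 · 1 / (200 · 1.4142 · 1.2806) ≈ 1.1043e-05
Gain = 20 log₁₀(1.1043e-05) ≈ -99.14 dB
∠H = (0°) − (89.71° + 45.00° + 38.66°) = -173.37°

-99.1 dB, -173.4°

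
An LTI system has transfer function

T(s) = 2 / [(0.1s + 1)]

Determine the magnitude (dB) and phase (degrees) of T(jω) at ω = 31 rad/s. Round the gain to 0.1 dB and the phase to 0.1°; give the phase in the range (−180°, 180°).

-4.2 dB, -72.1°

At ω = 31 rad/s:
pole (1 + j31·0.1) = 1 + j3.1 → |·| ≈ 3.2573, ∠ ≈ 72.12°
|T| = 2 · 1 / (3.2573) ≈ 0.61401
Gain = 20 log₁₀(0.61401) ≈ -4.24 dB
∠T = (0°) − (72.12°) = -72.12°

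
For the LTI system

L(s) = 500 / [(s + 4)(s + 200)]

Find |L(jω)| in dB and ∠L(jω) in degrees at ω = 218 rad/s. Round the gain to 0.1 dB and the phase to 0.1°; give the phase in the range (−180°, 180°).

At s = jω = j218:
pole (s+4): 4 + j218 → |·| = √(4²+218²) = √47540 ≈ 218.04, ∠ = arctan(218/4) ≈ 88.95°
pole (s+200): 200 + j218 → |·| = √(200²+218²) = √87524 ≈ 295.84, ∠ = arctan(218/200) ≈ 47.47°
|L| = 500 / 64505 ≈ 0.0077513
Gain = 20 log₁₀(0.0077513) ≈ -42.21 dB
∠L = 0.00° − 136.42° = -136.42°

-42.2 dB, -136.4°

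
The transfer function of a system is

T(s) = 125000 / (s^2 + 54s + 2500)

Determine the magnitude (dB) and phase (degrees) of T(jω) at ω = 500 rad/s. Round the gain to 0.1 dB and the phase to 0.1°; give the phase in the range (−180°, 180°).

At s = jω = j500:
quadratic: (j500)² + 54·j500 + 2500 = -247500 + j27000 → |·| ≈ 2.4897e+05, ∠ ≈ 173.77°
|T| = 125000 / 2.4897e+05 ≈ 0.50207
Gain = 20 log₁₀(0.50207) ≈ -5.98 dB
∠T = 0.00° − 173.77° = -173.77°

-6.0 dB, -173.8°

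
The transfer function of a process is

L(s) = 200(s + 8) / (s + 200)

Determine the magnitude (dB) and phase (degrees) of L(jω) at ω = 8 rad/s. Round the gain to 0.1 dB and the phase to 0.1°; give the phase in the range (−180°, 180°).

21.1 dB, 42.7°

At s = jω = j8:
zero (s+8): 8 + j8 → |·| = √(8²+8²) = √128 ≈ 11.314, ∠ = arctan(8/8) ≈ 45.00°
pole (s+200): 200 + j8 → |·| = √(200²+8²) = √40064 ≈ 200.16, ∠ = arctan(8/200) ≈ 2.29°
|L| = 200 · 11.314 / 200.16 ≈ 11.305
Gain = 20 log₁₀(11.305) ≈ 21.07 dB
∠L = 45.00° − 2.29° = 42.71°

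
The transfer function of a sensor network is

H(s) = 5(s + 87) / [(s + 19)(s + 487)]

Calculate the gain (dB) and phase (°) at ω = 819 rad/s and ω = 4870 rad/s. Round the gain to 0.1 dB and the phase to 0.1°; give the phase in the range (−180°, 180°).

At s = jω = j819:
zero (s+87): 87 + j819 → |·| = √(87²+819²) = √678330 ≈ 823.61, ∠ = arctan(819/87) ≈ 83.94°
pole (s+19): 19 + j819 → |·| = √(19²+819²) = √671122 ≈ 819.22, ∠ = arctan(819/19) ≈ 88.67°
pole (s+487): 487 + j819 → |·| = √(487²+819²) = √907930 ≈ 952.85, ∠ = arctan(819/487) ≈ 59.26°
|H| = 5 · 823.61 / 7.8059e+05 ≈ 0.0052756
Gain = 20 log₁₀(0.0052756) ≈ -45.55 dB
∠H = 83.94° − 147.93° = -63.99°

At s = jω = j4870:
zero (s+87): 87 + j4870 → |·| = √(87²+4870²) = √23724469 ≈ 4870.8, ∠ = arctan(4870/87) ≈ 88.98°
pole (s+19): 19 + j4870 → |·| = √(19²+4870²) = √23717261 ≈ 4870, ∠ = arctan(4870/19) ≈ 89.78°
pole (s+487): 487 + j4870 → |·| = √(487²+4870²) = √23954069 ≈ 4894.3, ∠ = arctan(4870/487) ≈ 84.29°
|H| = 5 · 4870.8 / 2.3835e+07 ≈ 0.0010218
Gain = 20 log₁₀(0.0010218) ≈ -59.81 dB
∠H = 88.98° − 174.07° = -85.09°

ω = 819: -45.6 dB, -64.0°; ω = 4870: -59.8 dB, -85.1°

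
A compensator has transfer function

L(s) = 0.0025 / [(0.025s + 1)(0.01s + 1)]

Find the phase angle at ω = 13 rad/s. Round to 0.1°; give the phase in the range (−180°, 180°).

-25.4°

At ω = 13 rad/s:
pole (1 + j13·0.025) = 1 + j0.325 → |·| ≈ 1.0515, ∠ ≈ 18.00°
pole (1 + j13·0.01) = 1 + j0.13 → |·| ≈ 1.0084, ∠ ≈ 7.41°
∠L = (0°) − (18.00° + 7.41°) = -25.41°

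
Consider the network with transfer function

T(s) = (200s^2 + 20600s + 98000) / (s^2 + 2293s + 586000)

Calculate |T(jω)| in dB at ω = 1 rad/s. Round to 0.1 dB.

Substitute s = j1:
Numerator: 200(j1)^2 + 20600(j1) + 98000 = 97800 + j20600
Denominator: (j1)^2 + 2293(j1) + 586000 = 585999 + j2293
|N| = √(97800² + 20600²) ≈ 99946, ∠N ≈ 11.89°
|D| = √(585999² + 2293²) ≈ 5.86e+05, ∠D ≈ 0.22°
|T| = 99946 / 5.86e+05 ≈ 0.17056
Gain = 20 log₁₀(0.17056) ≈ -15.36 dB

-15.4 dB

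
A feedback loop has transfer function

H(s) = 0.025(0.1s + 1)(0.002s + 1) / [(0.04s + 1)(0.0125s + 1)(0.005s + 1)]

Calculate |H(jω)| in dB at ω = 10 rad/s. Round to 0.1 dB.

At ω = 10 rad/s:
zero (1 + j10·0.1) = 1 + j1 → |·| ≈ 1.4142, ∠ ≈ 45.00°
zero (1 + j10·0.002) = 1 + j0.02 → |·| ≈ 1.0002, ∠ ≈ 1.15°
pole (1 + j10·0.04) = 1 + j0.4 → |·| ≈ 1.077, ∠ ≈ 21.80°
pole (1 + j10·0.0125) = 1 + j0.125 → |·| ≈ 1.0078, ∠ ≈ 7.13°
pole (1 + j10·0.005) = 1 + j0.05 → |·| ≈ 1.0012, ∠ ≈ 2.86°
|H| = 0.025 · 1.4142 · 1.0002 / (1.077 · 1.0078 · 1.0012) ≈ 0.032541
Gain = 20 log₁₀(0.032541) ≈ -29.75 dB

-29.8 dB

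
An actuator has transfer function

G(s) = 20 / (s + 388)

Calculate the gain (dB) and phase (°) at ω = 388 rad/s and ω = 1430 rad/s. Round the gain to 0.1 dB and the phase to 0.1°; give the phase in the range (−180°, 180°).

ω = 388: -28.8 dB, -45.0°; ω = 1430: -37.4 dB, -74.8°

At s = jω = j388:
pole (s+388): 388 + j388 → |·| = √(388²+388²) = √301088 ≈ 548.71, ∠ = arctan(388/388) ≈ 45.00°
|G| = 20 / 548.71 ≈ 0.036449
Gain = 20 log₁₀(0.036449) ≈ -28.77 dB
∠G = 0.00° − 45.00° = -45.00°

At s = jω = j1430:
pole (s+388): 388 + j1430 → |·| = √(388²+1430²) = √2195444 ≈ 1481.7, ∠ = arctan(1430/388) ≈ 74.82°
|G| = 20 / 1481.7 ≈ 0.013498
Gain = 20 log₁₀(0.013498) ≈ -37.39 dB
∠G = 0.00° − 74.82° = -74.82°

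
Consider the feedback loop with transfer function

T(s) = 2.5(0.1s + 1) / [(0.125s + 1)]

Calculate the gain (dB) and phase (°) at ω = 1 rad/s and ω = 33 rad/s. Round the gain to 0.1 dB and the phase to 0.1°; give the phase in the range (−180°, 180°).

ω = 1: 7.9 dB, -1.4°; ω = 33: 6.2 dB, -3.2°

At ω = 1 rad/s:
zero (1 + j1·0.1) = 1 + j0.1 → |·| ≈ 1.005, ∠ ≈ 5.71°
pole (1 + j1·0.125) = 1 + j0.125 → |·| ≈ 1.0078, ∠ ≈ 7.13°
|T| = 2.5 · 1.005 / (1.0078) ≈ 2.4931
Gain = 20 log₁₀(2.4931) ≈ 7.93 dB
∠T = (5.71°) − (7.13°) = -1.42°

At ω = 33 rad/s:
zero (1 + j33·0.1) = 1 + j3.3 → |·| ≈ 3.4482, ∠ ≈ 73.14°
pole (1 + j33·0.125) = 1 + j4.125 → |·| ≈ 4.2445, ∠ ≈ 76.37°
|T| = 2.5 · 3.4482 / (4.2445) ≈ 2.031
Gain = 20 log₁₀(2.031) ≈ 6.15 dB
∠T = (73.14°) − (76.37°) = -3.23°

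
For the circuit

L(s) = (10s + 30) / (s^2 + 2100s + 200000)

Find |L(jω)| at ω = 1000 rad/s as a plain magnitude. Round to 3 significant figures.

0.00445

Substitute s = j1000:
Numerator: 10(j1000) + 30 = 30 + j10000
Denominator: (j1000)^2 + 2100(j1000) + 200000 = -800000 + j2100000
|N| = √(30² + 10000²) ≈ 10000, ∠N ≈ 89.83°
|D| = √(800000² + 2100000²) ≈ 2.2472e+06, ∠D ≈ 110.85°
|L| = 10000 / 2.2472e+06 ≈ 0.00445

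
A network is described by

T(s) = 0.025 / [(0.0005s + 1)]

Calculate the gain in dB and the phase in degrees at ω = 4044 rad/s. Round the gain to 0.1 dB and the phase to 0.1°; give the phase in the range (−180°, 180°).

-39.1 dB, -63.7°

At ω = 4044 rad/s:
pole (1 + j4044·0.0005) = 1 + j2.022 → |·| ≈ 2.2558, ∠ ≈ 63.68°
|T| = 0.025 · 1 / (2.2558) ≈ 0.011083
Gain = 20 log₁₀(0.011083) ≈ -39.11 dB
∠T = (0°) − (63.68°) = -63.68°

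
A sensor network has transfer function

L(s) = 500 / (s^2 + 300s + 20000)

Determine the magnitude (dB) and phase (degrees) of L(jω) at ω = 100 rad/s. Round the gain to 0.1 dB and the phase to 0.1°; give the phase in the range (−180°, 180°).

Substitute s = j100:
Numerator: 500 = 500 + j0
Denominator: (j100)^2 + 300(j100) + 20000 = 10000 + j30000
|N| = √(500² + 0²) ≈ 500, ∠N ≈ 0.00°
|D| = √(10000² + 30000²) ≈ 31623, ∠D ≈ 71.57°
|L| = 500 / 31623 ≈ 0.015811
Gain = 20 log₁₀(0.015811) ≈ -36.02 dB
∠L = 0.00° − 71.57° = -71.57°

-36.0 dB, -71.6°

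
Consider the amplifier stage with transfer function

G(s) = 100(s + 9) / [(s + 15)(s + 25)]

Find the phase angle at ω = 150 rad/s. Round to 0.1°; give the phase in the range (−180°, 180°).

At s = jω = j150:
zero (s+9): 9 + j150 → |·| = √(9²+150²) = √22581 ≈ 150.27, ∠ = arctan(150/9) ≈ 86.57°
pole (s+15): 15 + j150 → |·| = √(15²+150²) = √22725 ≈ 150.75, ∠ = arctan(150/15) ≈ 84.29°
pole (s+25): 25 + j150 → |·| = √(25²+150²) = √23125 ≈ 152.07, ∠ = arctan(150/25) ≈ 80.54°
∠G = 86.57° − 164.83° = -78.26°

-78.3°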